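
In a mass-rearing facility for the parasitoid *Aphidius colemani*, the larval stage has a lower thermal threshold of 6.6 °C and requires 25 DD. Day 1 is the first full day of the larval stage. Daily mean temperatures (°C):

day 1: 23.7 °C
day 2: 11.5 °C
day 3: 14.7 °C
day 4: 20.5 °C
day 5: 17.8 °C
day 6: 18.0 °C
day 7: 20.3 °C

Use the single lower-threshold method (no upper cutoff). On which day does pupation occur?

Daily DD above 6.6 °C: 17.1, 4.9, 8.1, 13.9, 11.2, 11.4, 13.7.
Cumulative: 17.1, 22.0, 30.1, 44.0, 55.2, 66.6, 80.3.
The total first reaches 25 DD on day 3.

day 3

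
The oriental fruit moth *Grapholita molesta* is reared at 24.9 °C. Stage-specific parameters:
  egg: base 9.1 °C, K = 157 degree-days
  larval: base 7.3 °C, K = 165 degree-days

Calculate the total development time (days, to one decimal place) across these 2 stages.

19.3 days

egg: 157 / (24.9 − 9.1) = 157 / 15.8 = 9.937 d.
larval: 165 / (24.9 − 7.3) = 165 / 17.6 = 9.375 d.
Sum = 19.312 ≈ 19.3 days.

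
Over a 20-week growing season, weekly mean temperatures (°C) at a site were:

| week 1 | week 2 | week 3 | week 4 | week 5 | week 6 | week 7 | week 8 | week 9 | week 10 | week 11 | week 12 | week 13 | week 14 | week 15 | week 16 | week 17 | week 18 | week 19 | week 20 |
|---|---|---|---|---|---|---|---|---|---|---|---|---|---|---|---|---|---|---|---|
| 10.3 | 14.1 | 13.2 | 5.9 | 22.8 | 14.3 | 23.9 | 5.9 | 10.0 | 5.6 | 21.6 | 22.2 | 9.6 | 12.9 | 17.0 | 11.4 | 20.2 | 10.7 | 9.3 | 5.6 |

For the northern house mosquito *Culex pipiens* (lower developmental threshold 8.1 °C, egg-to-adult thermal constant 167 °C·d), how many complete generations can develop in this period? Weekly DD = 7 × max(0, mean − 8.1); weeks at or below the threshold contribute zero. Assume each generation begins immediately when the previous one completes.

4 generations

Weekly DD (7 × max(0, T̄ − 8.1)): 15.4, 42.0, 35.7, 0.0, 102.9, 43.4, 110.6, 0.0, 13.3, 0.0, 94.5, 98.7, 10.5, 33.6, 62.3, 23.1, 84.7, 18.2, 8.4, 0.0.
Season total = 797.3 DD.
Complete generations = ⌊797.3 / 167⌋ = 4.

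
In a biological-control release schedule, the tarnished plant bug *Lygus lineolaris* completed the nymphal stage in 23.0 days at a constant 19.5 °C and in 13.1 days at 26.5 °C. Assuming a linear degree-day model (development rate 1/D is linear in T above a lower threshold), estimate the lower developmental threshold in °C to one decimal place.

10.2 °C

Linear rate model ⇒ the product D·(T − T_b) is constant across temperatures.
23.0·(19.5 − T_b) = 13.1·(26.5 − T_b)
T_b = (23.0·19.5 − 13.1·26.5) / (23.0 − 13.1) = 101.35 / 9.9 = 10.237 °C ≈ 10.2 °C.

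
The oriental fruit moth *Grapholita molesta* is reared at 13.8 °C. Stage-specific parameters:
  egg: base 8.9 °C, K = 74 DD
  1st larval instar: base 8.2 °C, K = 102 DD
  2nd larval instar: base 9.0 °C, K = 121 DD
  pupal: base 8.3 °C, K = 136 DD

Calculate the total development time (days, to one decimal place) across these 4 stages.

egg: 74 / (13.8 − 8.9) = 74 / 4.9 = 15.102 d.
1st larval instar: 102 / (13.8 − 8.2) = 102 / 5.6 = 18.214 d.
2nd larval instar: 121 / (13.8 − 9.0) = 121 / 4.8 = 25.208 d.
pupal: 136 / (13.8 − 8.3) = 136 / 5.5 = 24.727 d.
Sum = 83.252 ≈ 83.3 days.

83.3 days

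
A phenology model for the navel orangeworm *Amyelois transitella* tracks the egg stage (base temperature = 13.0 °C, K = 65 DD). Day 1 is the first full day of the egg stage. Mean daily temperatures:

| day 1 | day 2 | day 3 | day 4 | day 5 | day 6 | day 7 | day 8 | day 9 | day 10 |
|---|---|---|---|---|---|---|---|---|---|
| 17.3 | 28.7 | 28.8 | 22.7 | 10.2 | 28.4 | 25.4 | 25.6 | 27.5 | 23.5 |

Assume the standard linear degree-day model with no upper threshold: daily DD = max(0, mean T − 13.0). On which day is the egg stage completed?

day 7

Daily DD above 13.0 °C: 4.3, 15.7, 15.8, 9.7, 0.0, 15.4, 12.4, 12.6, 14.5, 10.5.
Cumulative: 4.3, 20.0, 35.8, 45.5, 45.5, 60.9, 73.3, 85.9, 100.4, 110.9.
The total first reaches 65 DD on day 7.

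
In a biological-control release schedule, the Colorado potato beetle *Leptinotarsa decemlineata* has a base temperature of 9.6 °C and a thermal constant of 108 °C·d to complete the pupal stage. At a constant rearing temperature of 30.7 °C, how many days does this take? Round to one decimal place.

Daily accumulation = 30.7 − 9.6 = 21.1 DD/day.
Duration = 108 / 21.1 = 5.118 ≈ 5.1 days.

5.1 days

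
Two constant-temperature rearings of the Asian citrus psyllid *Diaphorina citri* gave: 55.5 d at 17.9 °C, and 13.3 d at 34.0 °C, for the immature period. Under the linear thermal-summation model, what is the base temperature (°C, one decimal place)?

12.8 °C

Equal thermal constants: D₁(T₁ − T_b) = D₂(T₂ − T_b).
55.5·(17.9 − T_b) = 13.3·(34.0 − T_b)
T_b = (55.5·17.9 − 13.3·34.0) / (55.5 − 13.3) = 541.25 / 42.2 = 12.826 °C ≈ 12.8 °C.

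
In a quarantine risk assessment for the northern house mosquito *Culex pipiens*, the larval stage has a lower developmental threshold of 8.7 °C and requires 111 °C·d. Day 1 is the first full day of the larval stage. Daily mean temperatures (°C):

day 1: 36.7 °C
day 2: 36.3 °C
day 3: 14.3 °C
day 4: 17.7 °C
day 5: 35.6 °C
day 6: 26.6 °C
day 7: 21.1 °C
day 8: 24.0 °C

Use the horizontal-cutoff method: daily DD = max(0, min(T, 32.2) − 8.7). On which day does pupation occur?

day 7

Daily DD above 8.7 °C (capped at 23.5): 23.5, 23.5, 5.6, 9.0, 23.5, 17.9, 12.4, 15.3.
Cumulative: 23.5, 47.0, 52.6, 61.6, 85.1, 103.0, 115.4, 130.7.
The total first reaches 111 DD on day 7.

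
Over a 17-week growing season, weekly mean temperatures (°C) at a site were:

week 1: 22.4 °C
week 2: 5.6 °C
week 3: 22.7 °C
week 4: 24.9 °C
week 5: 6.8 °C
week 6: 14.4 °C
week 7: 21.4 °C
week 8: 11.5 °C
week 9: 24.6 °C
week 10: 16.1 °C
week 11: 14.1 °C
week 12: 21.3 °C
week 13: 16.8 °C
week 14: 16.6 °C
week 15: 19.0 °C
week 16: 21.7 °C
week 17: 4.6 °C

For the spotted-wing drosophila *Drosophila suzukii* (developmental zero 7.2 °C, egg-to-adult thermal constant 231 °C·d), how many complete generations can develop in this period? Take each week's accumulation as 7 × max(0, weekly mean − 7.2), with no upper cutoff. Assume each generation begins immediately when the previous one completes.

Weekly DD (7 × max(0, T̄ − 7.2)): 106.4, 0.0, 108.5, 123.9, 0.0, 50.4, 99.4, 30.1, 121.8, 62.3, 48.3, 98.7, 67.2, 65.8, 82.6, 101.5, 0.0.
Season total = 1166.9 DD.
Complete generations = ⌊1166.9 / 231⌋ = 5.

5 generations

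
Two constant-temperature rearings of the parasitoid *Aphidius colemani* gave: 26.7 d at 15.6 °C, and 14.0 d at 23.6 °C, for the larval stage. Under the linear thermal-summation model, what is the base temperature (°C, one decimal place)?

Equal thermal constants: D₁(T₁ − T_b) = D₂(T₂ − T_b).
26.7·(15.6 − T_b) = 14.0·(23.6 − T_b)
T_b = (26.7·15.6 − 14.0·23.6) / (26.7 − 14.0) = 86.12 / 12.7 = 6.781 °C ≈ 6.8 °C.

6.8 °C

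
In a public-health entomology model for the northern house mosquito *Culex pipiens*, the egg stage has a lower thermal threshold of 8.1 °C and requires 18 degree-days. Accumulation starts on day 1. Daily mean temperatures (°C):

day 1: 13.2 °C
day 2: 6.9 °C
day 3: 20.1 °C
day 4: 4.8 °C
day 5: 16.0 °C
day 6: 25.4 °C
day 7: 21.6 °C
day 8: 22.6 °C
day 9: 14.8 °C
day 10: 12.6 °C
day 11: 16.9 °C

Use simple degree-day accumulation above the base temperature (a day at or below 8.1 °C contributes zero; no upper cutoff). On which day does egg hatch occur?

day 5

Daily DD above 8.1 °C: 5.1, 0.0, 12.0, 0.0, 7.9, 17.3, 13.5, 14.5, 6.7, 4.5, 8.8.
Cumulative: 5.1, 5.1, 17.1, 17.1, 25.0, 42.3, 55.8, 70.3, 77.0, 81.5, 90.3.
The total first reaches 18 DD on day 5.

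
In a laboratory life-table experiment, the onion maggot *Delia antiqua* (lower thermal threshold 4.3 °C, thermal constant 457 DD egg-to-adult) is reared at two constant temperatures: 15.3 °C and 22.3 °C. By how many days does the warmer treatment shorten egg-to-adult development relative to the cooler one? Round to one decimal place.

At 15.3 °C: 457 / (15.3 − 4.3) = 457 / 11.0 = 41.545 d.
At 22.3 °C: 457 / (22.3 − 4.3) = 457 / 18.0 = 25.389 d.
Difference = |41.545 − 25.389| = 16.157 ≈ 16.2 days.

16.2 days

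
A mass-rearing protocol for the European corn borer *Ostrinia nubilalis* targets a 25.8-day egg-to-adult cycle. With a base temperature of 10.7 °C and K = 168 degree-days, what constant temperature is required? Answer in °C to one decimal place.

17.2 °C

Required daily accumulation = 168 / 25.8 = 6.512 DD/day.
T = T_base + 6.512 = 10.7 + 6.512 = 17.212 ≈ 17.2 °C.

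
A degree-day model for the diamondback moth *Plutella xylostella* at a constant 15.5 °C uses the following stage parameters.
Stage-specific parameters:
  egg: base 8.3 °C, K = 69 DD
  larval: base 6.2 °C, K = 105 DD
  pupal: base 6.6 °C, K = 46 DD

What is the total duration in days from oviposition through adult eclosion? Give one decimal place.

26.0 days

egg: 69 / (15.5 − 8.3) = 69 / 7.2 = 9.583 d.
larval: 105 / (15.5 − 6.2) = 105 / 9.3 = 11.290 d.
pupal: 46 / (15.5 − 6.6) = 46 / 8.9 = 5.169 d.
Sum = 26.042 ≈ 26.0 days.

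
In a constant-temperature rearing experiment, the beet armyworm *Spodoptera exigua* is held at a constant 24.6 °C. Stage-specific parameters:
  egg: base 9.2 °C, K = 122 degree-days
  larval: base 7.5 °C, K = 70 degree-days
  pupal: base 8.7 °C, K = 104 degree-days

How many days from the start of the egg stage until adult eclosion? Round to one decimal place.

egg: 122 / (24.6 − 9.2) = 122 / 15.4 = 7.922 d.
larval: 70 / (24.6 − 7.5) = 70 / 17.1 = 4.094 d.
pupal: 104 / (24.6 − 8.7) = 104 / 15.9 = 6.541 d.
Sum = 18.557 ≈ 18.6 days.

18.6 days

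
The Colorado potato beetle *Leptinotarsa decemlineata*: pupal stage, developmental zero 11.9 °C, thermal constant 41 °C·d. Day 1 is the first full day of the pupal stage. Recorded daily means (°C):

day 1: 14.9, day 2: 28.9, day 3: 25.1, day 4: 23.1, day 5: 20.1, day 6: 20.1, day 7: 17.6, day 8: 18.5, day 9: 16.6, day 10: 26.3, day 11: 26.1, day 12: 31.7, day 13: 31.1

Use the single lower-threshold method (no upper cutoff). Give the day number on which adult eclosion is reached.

day 4

Daily DD above 11.9 °C: 3.0, 17.0, 13.2, 11.2, 8.2, 8.2, 5.7, 6.6, 4.7, 14.4, 14.2, 19.8, 19.2.
Cumulative: 3.0, 20.0, 33.2, 44.4, 52.6, 60.8, 66.5, 73.1, 77.8, 92.2, 106.4, 126.2, 145.4.
The total first reaches 41 DD on day 4.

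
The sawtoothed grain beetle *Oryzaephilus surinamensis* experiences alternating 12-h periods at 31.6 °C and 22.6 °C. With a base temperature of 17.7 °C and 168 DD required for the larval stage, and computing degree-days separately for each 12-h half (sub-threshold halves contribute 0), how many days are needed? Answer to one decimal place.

Day half: max(0, 31.6 − 17.7) × 0.5 = 13.9 × 0.5 = 6.95 DD.
Night half: max(0, 22.6 − 17.7) × 0.5 = 4.9 × 0.5 = 2.45 DD.
Per 24 h: 9.40 DD/day.
Duration = 168 / 9.40 = 17.872 ≈ 17.9 days.

17.9 days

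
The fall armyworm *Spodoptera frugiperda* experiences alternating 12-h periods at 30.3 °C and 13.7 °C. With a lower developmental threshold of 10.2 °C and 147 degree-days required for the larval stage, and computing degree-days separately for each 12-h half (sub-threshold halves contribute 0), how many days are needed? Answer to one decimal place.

12.5 days

Day half: max(0, 30.3 − 10.2) × 0.5 = 20.1 × 0.5 = 10.05 DD.
Night half: max(0, 13.7 − 10.2) × 0.5 = 3.5 × 0.5 = 1.75 DD.
Per 24 h: 11.80 DD/day.
Duration = 147 / 11.80 = 12.458 ≈ 12.5 days.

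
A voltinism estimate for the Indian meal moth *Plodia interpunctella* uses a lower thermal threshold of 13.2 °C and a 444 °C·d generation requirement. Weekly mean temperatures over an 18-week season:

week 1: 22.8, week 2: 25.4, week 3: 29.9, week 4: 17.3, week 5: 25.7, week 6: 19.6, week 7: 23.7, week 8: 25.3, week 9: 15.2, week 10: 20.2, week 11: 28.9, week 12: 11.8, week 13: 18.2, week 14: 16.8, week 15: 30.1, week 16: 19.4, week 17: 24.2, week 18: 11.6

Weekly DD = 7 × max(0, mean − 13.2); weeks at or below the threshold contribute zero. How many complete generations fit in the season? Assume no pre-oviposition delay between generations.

Weekly DD (7 × max(0, T̄ − 13.2)): 67.2, 85.4, 116.9, 28.7, 87.5, 44.8, 73.5, 84.7, 14.0, 49.0, 109.9, 0.0, 35.0, 25.2, 118.3, 43.4, 77.0, 0.0.
Season total = 1060.5 DD.
Complete generations = ⌊1060.5 / 444⌋ = 2.

2 generations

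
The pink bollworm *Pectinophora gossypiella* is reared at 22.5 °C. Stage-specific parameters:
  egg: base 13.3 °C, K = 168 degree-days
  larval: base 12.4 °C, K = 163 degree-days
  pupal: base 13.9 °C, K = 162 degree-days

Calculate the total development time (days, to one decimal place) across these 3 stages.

egg: 168 / (22.5 − 13.3) = 168 / 9.2 = 18.261 d.
larval: 163 / (22.5 − 12.4) = 163 / 10.1 = 16.139 d.
pupal: 162 / (22.5 − 13.9) = 162 / 8.6 = 18.837 d.
Sum = 53.237 ≈ 53.2 days.

53.2 days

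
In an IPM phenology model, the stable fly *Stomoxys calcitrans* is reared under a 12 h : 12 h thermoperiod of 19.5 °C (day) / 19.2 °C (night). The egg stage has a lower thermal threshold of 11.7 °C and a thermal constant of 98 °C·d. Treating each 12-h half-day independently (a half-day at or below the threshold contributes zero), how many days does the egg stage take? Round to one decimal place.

Day half: max(0, 19.5 − 11.7) × 0.5 = 7.8 × 0.5 = 3.90 DD.
Night half: max(0, 19.2 − 11.7) × 0.5 = 7.5 × 0.5 = 3.75 DD.
Per 24 h: 7.65 DD/day.
Duration = 98 / 7.65 = 12.810 ≈ 12.8 days.

12.8 days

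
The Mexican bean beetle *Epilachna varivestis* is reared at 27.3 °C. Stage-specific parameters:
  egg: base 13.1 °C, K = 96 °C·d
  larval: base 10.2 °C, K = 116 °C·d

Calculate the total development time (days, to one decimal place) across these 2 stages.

egg: 96 / (27.3 − 13.1) = 96 / 14.2 = 6.761 d.
larval: 116 / (27.3 − 10.2) = 116 / 17.1 = 6.784 d.
Sum = 13.544 ≈ 13.5 days.

13.5 days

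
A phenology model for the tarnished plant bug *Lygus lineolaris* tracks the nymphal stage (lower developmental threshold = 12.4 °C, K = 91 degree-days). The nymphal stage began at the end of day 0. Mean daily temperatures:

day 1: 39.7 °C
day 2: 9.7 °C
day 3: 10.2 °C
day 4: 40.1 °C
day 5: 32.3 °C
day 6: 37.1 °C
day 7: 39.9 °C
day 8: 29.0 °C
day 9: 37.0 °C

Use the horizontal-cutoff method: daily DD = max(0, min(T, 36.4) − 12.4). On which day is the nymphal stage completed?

day 6

Daily DD above 12.4 °C (capped at 24.0): 24.0, 0.0, 0.0, 24.0, 19.9, 24.0, 24.0, 16.6, 24.0.
Cumulative: 24.0, 24.0, 24.0, 48.0, 67.9, 91.9, 115.9, 132.5, 156.5.
The total first reaches 91 DD on day 6.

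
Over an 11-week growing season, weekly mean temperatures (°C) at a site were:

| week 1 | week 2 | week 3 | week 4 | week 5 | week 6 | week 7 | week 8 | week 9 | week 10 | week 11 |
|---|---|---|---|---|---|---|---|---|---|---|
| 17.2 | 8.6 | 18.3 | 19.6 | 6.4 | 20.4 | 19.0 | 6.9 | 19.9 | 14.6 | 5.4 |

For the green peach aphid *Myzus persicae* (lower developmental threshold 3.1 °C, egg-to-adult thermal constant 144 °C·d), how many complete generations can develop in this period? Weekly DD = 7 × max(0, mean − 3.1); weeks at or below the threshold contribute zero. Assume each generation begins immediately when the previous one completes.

5 generations

Weekly DD (7 × max(0, T̄ − 3.1)): 98.7, 38.5, 106.4, 115.5, 23.1, 121.1, 111.3, 26.6, 117.6, 80.5, 16.1.
Season total = 855.4 DD.
Complete generations = ⌊855.4 / 144⌋ = 5.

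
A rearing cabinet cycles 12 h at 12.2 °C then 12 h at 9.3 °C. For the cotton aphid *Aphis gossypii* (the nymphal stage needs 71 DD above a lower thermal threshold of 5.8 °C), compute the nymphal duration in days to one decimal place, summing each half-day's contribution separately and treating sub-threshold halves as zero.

14.3 days

Day half: max(0, 12.2 − 5.8) × 0.5 = 6.4 × 0.5 = 3.20 DD.
Night half: max(0, 9.3 − 5.8) × 0.5 = 3.5 × 0.5 = 1.75 DD.
Per 24 h: 4.95 DD/day.
Duration = 71 / 4.95 = 14.343 ≈ 14.3 days.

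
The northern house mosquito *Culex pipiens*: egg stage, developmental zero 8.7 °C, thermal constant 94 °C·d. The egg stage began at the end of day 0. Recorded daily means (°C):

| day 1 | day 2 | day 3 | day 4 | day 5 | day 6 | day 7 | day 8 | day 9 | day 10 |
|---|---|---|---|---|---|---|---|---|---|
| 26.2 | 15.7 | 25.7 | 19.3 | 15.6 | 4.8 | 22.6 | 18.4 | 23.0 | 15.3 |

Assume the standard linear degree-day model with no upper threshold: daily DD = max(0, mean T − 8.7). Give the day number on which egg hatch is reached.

day 9

Daily DD above 8.7 °C: 17.5, 7.0, 17.0, 10.6, 6.9, 0.0, 13.9, 9.7, 14.3, 6.6.
Cumulative: 17.5, 24.5, 41.5, 52.1, 59.0, 59.0, 72.9, 82.6, 96.9, 103.5.
The total first reaches 94 DD on day 9.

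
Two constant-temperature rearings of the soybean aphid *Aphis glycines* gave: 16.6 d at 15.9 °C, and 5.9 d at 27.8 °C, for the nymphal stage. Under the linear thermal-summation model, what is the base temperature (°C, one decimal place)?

9.3 °C

Equal thermal constants: D₁(T₁ − T_b) = D₂(T₂ − T_b).
16.6·(15.9 − T_b) = 5.9·(27.8 − T_b)
T_b = (16.6·15.9 − 5.9·27.8) / (16.6 − 5.9) = 99.92 / 10.7 = 9.338 °C ≈ 9.3 °C.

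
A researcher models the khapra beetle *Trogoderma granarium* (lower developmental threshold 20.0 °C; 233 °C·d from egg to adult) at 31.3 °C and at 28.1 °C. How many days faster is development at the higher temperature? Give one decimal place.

At 31.3 °C: 233 / (31.3 − 20.0) = 233 / 11.3 = 20.619 d.
At 28.1 °C: 233 / (28.1 − 20.0) = 233 / 8.1 = 28.765 d.
Difference = |20.619 − 28.765| = 8.146 ≈ 8.1 days.

8.1 days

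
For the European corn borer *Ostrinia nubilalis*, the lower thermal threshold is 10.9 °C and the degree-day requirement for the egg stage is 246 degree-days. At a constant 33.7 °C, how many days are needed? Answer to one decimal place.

10.8 days

Daily accumulation = 33.7 − 10.9 = 22.8 DD/day.
Duration = 246 / 22.8 = 10.789 ≈ 10.8 days.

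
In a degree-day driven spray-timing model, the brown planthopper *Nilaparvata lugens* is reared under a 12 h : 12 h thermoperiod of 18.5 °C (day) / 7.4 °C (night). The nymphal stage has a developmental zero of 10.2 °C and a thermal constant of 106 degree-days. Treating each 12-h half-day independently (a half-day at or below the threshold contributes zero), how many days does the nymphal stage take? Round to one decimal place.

25.5 days

Day half: max(0, 18.5 − 10.2) × 0.5 = 8.3 × 0.5 = 4.15 DD.
Night half: max(0, 7.4 − 10.2) × 0.5 = 0.0 × 0.5 = 0.00 DD.
Per 24 h: 4.15 DD/day.
Duration = 106 / 4.15 = 25.542 ≈ 25.5 days.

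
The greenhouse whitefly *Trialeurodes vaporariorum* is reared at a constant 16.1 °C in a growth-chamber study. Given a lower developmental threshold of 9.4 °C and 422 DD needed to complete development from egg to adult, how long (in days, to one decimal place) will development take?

Daily accumulation = 16.1 − 9.4 = 6.7 DD/day.
Duration = 422 / 6.7 = 62.985 ≈ 63.0 days.

63.0 days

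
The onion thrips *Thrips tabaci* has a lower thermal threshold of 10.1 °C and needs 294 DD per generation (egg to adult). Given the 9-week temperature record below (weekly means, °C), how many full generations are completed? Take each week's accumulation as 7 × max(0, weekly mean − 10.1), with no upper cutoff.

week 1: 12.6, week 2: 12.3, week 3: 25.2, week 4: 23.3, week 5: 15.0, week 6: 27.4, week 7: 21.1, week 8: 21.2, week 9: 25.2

Weekly DD (7 × max(0, T̄ − 10.1)): 17.5, 15.4, 105.7, 92.4, 34.3, 121.1, 77.0, 77.7, 105.7.
Season total = 646.8 DD.
Complete generations = ⌊646.8 / 294⌋ = 2.

2 generations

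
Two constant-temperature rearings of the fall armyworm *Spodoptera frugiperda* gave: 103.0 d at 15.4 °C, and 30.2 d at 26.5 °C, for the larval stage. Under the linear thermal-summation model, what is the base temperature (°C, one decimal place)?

10.8 °C

Under the model K = D·(T − T_b), so D₁·(T₁ − T_b) = D₂·(T₂ − T_b).
103.0·(15.4 − T_b) = 30.2·(26.5 − T_b)
T_b = (103.0·15.4 − 30.2·26.5) / (103.0 − 30.2) = 785.90 / 72.8 = 10.795 °C ≈ 10.8 °C.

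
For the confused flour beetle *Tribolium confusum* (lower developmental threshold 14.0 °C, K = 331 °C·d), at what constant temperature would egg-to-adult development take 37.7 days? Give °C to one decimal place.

22.8 °C

Required daily accumulation = 331 / 37.7 = 8.780 DD/day.
T = T_base + 8.780 = 14.0 + 8.780 = 22.780 ≈ 22.8 °C.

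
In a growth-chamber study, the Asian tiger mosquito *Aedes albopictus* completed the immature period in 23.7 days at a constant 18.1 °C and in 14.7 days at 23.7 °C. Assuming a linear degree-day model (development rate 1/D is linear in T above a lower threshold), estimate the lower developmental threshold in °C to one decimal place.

9.0 °C

Equal thermal constants: D₁(T₁ − T_b) = D₂(T₂ − T_b).
23.7·(18.1 − T_b) = 14.7·(23.7 − T_b)
T_b = (23.7·18.1 − 14.7·23.7) / (23.7 − 14.7) = 80.58 / 9.0 = 8.953 °C ≈ 9.0 °C.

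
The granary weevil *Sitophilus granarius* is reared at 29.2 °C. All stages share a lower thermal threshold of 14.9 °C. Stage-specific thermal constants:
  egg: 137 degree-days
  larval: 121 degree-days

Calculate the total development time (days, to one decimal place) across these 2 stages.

Daily accumulation at 29.2 °C = 29.2 − 14.9 = 14.3 DD/day.
Total K = 137 + 121 = 258 DD.
Total duration = 258 / 14.3 = 18.042 ≈ 18.0 days.

18.0 days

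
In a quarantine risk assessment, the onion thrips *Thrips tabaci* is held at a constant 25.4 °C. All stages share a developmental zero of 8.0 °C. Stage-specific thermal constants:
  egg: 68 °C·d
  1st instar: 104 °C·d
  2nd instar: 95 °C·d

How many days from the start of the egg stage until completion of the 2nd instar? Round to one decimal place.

Daily accumulation at 25.4 °C = 25.4 − 8.0 = 17.4 DD/day.
Total K = 68 + 104 + 95 = 267 DD.
Total duration = 267 / 17.4 = 15.345 ≈ 15.3 days.

15.3 days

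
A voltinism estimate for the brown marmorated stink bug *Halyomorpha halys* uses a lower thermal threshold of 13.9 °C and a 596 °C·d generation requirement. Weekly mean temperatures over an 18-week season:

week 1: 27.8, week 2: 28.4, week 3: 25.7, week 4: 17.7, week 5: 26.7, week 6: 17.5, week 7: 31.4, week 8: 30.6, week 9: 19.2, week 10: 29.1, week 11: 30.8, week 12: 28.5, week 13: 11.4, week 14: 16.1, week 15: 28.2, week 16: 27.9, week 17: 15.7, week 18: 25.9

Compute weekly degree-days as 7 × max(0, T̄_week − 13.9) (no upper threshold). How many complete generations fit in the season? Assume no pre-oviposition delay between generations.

2 generations

Weekly DD (7 × max(0, T̄ − 13.9)): 97.3, 101.5, 82.6, 26.6, 89.6, 25.2, 122.5, 116.9, 37.1, 106.4, 118.3, 102.2, 0.0, 15.4, 100.1, 98.0, 12.6, 84.0.
Season total = 1336.3 DD.
Complete generations = ⌊1336.3 / 596⌋ = 2.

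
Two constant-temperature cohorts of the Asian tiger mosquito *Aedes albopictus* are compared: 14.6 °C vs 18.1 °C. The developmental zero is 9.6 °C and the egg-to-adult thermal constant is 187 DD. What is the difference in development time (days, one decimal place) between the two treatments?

15.4 days

At 14.6 °C: 187 / (14.6 − 9.6) = 187 / 5.0 = 37.400 d.
At 18.1 °C: 187 / (18.1 − 9.6) = 187 / 8.5 = 22.000 d.
Difference = |37.400 − 22.000| = 15.400 ≈ 15.4 days.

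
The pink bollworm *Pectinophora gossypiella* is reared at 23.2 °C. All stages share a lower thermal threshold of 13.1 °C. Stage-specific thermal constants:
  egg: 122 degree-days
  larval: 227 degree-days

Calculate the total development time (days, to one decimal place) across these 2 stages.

34.6 days

Daily accumulation at 23.2 °C = 23.2 − 13.1 = 10.1 DD/day.
Total K = 122 + 227 = 349 DD.
Total duration = 349 / 10.1 = 34.554 ≈ 34.6 days.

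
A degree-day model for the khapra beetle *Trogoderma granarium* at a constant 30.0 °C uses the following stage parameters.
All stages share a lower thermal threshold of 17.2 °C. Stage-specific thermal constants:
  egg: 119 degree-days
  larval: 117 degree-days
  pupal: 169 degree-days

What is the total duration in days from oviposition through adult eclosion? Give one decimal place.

31.6 days

Daily accumulation at 30.0 °C = 30.0 − 17.2 = 12.8 DD/day.
Total K = 119 + 117 + 169 = 405 DD.
Total duration = 405 / 12.8 = 31.641 ≈ 31.6 days.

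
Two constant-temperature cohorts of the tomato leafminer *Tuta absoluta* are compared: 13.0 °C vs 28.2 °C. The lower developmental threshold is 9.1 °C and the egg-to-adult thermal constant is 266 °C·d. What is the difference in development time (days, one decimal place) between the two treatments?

At 13.0 °C: 266 / (13.0 − 9.1) = 266 / 3.9 = 68.205 d.
At 28.2 °C: 266 / (28.2 − 9.1) = 266 / 19.1 = 13.927 d.
Difference = |68.205 − 13.927| = 54.278 ≈ 54.3 days.

54.3 days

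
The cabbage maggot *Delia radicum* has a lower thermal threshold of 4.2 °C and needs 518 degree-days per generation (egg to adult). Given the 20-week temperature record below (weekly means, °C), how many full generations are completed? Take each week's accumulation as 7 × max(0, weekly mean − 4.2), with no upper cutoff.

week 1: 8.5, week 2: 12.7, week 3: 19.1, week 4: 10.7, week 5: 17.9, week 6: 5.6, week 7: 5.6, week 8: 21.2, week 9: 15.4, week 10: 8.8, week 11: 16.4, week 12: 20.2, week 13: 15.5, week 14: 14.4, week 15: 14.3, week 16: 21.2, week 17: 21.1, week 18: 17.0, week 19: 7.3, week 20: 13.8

2 generations

Weekly DD (7 × max(0, T̄ − 4.2)): 30.1, 59.5, 104.3, 45.5, 95.9, 9.8, 9.8, 119.0, 78.4, 32.2, 85.4, 112.0, 79.1, 71.4, 70.7, 119.0, 118.3, 89.6, 21.7, 67.2.
Season total = 1418.9 DD.
Complete generations = ⌊1418.9 / 518⌋ = 2.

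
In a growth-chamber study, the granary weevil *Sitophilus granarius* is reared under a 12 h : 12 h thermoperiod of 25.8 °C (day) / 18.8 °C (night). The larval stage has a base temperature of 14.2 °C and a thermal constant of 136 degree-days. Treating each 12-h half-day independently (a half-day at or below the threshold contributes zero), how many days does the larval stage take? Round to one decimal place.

16.8 days

Day half: max(0, 25.8 − 14.2) × 0.5 = 11.6 × 0.5 = 5.80 DD.
Night half: max(0, 18.8 − 14.2) × 0.5 = 4.6 × 0.5 = 2.30 DD.
Per 24 h: 8.10 DD/day.
Duration = 136 / 8.10 = 16.790 ≈ 16.8 days.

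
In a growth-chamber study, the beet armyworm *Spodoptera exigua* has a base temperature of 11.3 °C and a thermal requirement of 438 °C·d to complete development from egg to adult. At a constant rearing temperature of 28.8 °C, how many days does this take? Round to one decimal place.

25.0 days

Daily accumulation = 28.8 − 11.3 = 17.5 DD/day.
Duration = 438 / 17.5 = 25.029 ≈ 25.0 days.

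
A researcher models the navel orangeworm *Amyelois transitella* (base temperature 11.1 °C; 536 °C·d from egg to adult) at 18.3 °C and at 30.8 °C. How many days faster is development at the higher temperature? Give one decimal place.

47.2 days

At 18.3 °C: 536 / (18.3 − 11.1) = 536 / 7.2 = 74.444 d.
At 30.8 °C: 536 / (30.8 − 11.1) = 536 / 19.7 = 27.208 d.
Difference = |74.444 − 27.208| = 47.236 ≈ 47.2 days.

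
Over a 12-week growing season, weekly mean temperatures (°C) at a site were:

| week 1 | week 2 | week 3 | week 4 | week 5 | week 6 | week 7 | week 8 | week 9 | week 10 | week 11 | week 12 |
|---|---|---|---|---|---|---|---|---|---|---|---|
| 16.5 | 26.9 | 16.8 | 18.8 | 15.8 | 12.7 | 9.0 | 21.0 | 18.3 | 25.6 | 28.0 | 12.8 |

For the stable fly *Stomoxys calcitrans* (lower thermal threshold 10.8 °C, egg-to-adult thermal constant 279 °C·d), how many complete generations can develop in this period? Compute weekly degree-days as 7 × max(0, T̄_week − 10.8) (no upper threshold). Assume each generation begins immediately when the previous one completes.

Weekly DD (7 × max(0, T̄ − 10.8)): 39.9, 112.7, 42.0, 56.0, 35.0, 13.3, 0.0, 71.4, 52.5, 103.6, 120.4, 14.0.
Season total = 660.8 DD.
Complete generations = ⌊660.8 / 279⌋ = 2.

2 generations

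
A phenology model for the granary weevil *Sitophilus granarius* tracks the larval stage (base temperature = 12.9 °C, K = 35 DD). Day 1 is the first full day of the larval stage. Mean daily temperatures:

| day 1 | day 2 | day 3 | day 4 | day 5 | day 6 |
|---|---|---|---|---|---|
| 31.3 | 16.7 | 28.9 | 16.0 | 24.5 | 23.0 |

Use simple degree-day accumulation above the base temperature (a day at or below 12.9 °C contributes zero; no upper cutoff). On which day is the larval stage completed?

Daily DD above 12.9 °C: 18.4, 3.8, 16.0, 3.1, 11.6, 10.1.
Cumulative: 18.4, 22.2, 38.2, 41.3, 52.9, 63.0.
The total first reaches 35 DD on day 3.

day 3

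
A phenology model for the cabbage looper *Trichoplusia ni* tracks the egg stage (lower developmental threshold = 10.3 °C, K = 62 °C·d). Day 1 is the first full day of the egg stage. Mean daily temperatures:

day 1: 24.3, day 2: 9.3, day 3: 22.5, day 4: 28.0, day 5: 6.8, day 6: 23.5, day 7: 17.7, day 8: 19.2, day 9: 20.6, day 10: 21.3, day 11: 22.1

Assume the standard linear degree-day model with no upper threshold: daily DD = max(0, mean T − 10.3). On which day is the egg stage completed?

Daily DD above 10.3 °C: 14.0, 0.0, 12.2, 17.7, 0.0, 13.2, 7.4, 8.9, 10.3, 11.0, 11.8.
Cumulative: 14.0, 14.0, 26.2, 43.9, 43.9, 57.1, 64.5, 73.4, 83.7, 94.7, 106.5.
The total first reaches 62 DD on day 7.

day 7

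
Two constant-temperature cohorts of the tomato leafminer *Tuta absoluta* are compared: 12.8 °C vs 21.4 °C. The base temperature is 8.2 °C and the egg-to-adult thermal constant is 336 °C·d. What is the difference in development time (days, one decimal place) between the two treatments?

At 12.8 °C: 336 / (12.8 − 8.2) = 336 / 4.6 = 73.043 d.
At 21.4 °C: 336 / (21.4 − 8.2) = 336 / 13.2 = 25.455 d.
Difference = |73.043 − 25.455| = 47.589 ≈ 47.6 days.

47.6 days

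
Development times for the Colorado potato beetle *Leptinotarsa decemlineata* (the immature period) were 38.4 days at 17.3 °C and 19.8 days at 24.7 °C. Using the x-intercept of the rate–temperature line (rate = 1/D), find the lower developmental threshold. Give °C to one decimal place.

9.4 °C

Under the model K = D·(T − T_b), so D₁·(T₁ − T_b) = D₂·(T₂ − T_b).
38.4·(17.3 − T_b) = 19.8·(24.7 − T_b)
T_b = (38.4·17.3 − 19.8·24.7) / (38.4 − 19.8) = 175.26 / 18.6 = 9.423 °C ≈ 9.4 °C.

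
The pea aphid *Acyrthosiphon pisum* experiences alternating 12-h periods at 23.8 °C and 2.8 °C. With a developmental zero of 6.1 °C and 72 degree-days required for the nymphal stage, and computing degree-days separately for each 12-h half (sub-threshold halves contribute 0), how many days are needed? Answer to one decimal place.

Day half: max(0, 23.8 − 6.1) × 0.5 = 17.7 × 0.5 = 8.85 DD.
Night half: max(0, 2.8 − 6.1) × 0.5 = 0.0 × 0.5 = 0.00 DD.
Per 24 h: 8.85 DD/day.
Duration = 72 / 8.85 = 8.136 ≈ 8.1 days.

8.1 days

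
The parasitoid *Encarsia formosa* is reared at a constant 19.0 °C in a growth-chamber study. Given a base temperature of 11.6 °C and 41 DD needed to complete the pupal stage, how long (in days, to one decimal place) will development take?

Daily accumulation = 19.0 − 11.6 = 7.4 DD/day.
Duration = 41 / 7.4 = 5.541 ≈ 5.5 days.

5.5 days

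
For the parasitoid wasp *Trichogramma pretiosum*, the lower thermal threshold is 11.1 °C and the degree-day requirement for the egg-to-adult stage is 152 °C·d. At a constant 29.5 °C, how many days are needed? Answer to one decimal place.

Daily accumulation = 29.5 − 11.1 = 18.4 DD/day.
Duration = 152 / 18.4 = 8.261 ≈ 8.3 days.

8.3 days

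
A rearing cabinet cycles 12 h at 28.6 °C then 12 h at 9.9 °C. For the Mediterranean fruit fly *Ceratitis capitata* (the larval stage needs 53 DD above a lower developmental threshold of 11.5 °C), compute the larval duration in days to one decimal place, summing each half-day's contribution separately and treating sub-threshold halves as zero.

Day half: max(0, 28.6 − 11.5) × 0.5 = 17.1 × 0.5 = 8.55 DD.
Night half: max(0, 9.9 − 11.5) × 0.5 = 0.0 × 0.5 = 0.00 DD.
Per 24 h: 8.55 DD/day.
Duration = 53 / 8.55 = 6.199 ≈ 6.2 days.

6.2 days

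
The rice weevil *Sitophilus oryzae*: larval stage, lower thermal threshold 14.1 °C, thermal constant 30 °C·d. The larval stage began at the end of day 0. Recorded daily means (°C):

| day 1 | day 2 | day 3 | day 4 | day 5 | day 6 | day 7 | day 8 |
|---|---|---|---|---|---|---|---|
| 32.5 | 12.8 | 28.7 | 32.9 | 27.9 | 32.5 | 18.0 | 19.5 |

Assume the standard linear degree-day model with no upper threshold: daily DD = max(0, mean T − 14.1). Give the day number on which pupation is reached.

day 3

Daily DD above 14.1 °C: 18.4, 0.0, 14.6, 18.8, 13.8, 18.4, 3.9, 5.4.
Cumulative: 18.4, 18.4, 33.0, 51.8, 65.6, 84.0, 87.9, 93.3.
The total first reaches 30 DD on day 3.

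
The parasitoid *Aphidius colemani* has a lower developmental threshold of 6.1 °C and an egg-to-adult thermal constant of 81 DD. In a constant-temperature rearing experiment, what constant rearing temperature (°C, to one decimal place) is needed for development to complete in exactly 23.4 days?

Required daily accumulation = 81 / 23.4 = 3.462 DD/day.
T = T_base + 3.462 = 6.1 + 3.462 = 9.562 ≈ 9.6 °C.

9.6 °C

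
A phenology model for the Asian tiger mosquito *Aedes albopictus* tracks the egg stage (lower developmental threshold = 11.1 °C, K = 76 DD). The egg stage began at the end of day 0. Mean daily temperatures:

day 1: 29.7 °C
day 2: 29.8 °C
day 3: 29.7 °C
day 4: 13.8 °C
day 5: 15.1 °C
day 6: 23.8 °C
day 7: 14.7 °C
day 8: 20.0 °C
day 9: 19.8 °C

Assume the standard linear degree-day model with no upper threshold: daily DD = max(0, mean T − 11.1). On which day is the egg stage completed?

Daily DD above 11.1 °C: 18.6, 18.7, 18.6, 2.7, 4.0, 12.7, 3.6, 8.9, 8.7.
Cumulative: 18.6, 37.3, 55.9, 58.6, 62.6, 75.3, 78.9, 87.8, 96.5.
The total first reaches 76 DD on day 7.

day 7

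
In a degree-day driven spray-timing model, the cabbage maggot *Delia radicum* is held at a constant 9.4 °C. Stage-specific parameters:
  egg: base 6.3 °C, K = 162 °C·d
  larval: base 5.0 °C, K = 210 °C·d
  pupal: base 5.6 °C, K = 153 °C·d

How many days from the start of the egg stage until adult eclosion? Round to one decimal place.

egg: 162 / (9.4 − 6.3) = 162 / 3.1 = 52.258 d.
larval: 210 / (9.4 − 5.0) = 210 / 4.4 = 47.727 d.
pupal: 153 / (9.4 − 5.6) = 153 / 3.8 = 40.263 d.
Sum = 140.248 ≈ 140.2 days.

140.2 days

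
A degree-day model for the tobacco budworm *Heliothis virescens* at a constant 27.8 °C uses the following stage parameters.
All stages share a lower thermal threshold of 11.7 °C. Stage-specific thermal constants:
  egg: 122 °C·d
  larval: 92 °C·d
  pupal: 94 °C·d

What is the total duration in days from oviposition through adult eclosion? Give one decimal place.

Daily accumulation at 27.8 °C = 27.8 − 11.7 = 16.1 DD/day.
Total K = 122 + 92 + 94 = 308 DD.
Total duration = 308 / 16.1 = 19.130 ≈ 19.1 days.

19.1 days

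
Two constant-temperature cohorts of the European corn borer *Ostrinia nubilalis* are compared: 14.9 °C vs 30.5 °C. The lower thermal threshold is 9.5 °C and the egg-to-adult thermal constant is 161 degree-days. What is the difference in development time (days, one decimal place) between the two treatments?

At 14.9 °C: 161 / (14.9 − 9.5) = 161 / 5.4 = 29.815 d.
At 30.5 °C: 161 / (30.5 − 9.5) = 161 / 21.0 = 7.667 d.
Difference = |29.815 − 7.667| = 22.148 ≈ 22.1 days.

22.1 days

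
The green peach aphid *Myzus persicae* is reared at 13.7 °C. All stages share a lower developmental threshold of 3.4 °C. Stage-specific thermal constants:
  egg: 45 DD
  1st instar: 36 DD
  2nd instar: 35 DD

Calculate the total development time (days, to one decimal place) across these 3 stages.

11.3 days

Daily accumulation at 13.7 °C = 13.7 − 3.4 = 10.3 DD/day.
Total K = 45 + 36 + 35 = 116 DD.
Total duration = 116 / 10.3 = 11.262 ≈ 11.3 days.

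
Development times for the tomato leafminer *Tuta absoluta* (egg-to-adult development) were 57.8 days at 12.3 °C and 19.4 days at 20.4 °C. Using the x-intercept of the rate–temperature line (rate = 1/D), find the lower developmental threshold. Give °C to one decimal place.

8.2 °C

Under the model K = D·(T − T_b), so D₁·(T₁ − T_b) = D₂·(T₂ − T_b).
57.8·(12.3 − T_b) = 19.4·(20.4 − T_b)
T_b = (57.8·12.3 − 19.4·20.4) / (57.8 − 19.4) = 315.18 / 38.4 = 8.208 °C ≈ 8.2 °C.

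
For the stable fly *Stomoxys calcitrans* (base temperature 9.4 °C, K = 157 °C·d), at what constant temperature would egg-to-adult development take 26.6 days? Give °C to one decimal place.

Required daily accumulation = 157 / 26.6 = 5.902 DD/day.
T = T_base + 5.902 = 9.4 + 5.902 = 15.302 ≈ 15.3 °C.

15.3 °C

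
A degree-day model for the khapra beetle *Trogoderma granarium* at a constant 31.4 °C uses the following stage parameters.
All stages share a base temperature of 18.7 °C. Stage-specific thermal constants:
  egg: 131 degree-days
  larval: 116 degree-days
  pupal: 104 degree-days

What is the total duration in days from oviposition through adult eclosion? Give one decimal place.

27.6 days

Daily accumulation at 31.4 °C = 31.4 − 18.7 = 12.7 DD/day.
Total K = 131 + 116 + 104 = 351 DD.
Total duration = 351 / 12.7 = 27.638 ≈ 27.6 days.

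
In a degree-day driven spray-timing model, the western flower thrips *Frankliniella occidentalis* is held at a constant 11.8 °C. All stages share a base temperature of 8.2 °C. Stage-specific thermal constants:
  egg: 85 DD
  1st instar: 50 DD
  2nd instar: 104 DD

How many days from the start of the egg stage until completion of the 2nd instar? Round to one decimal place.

Daily accumulation at 11.8 °C = 11.8 − 8.2 = 3.6 DD/day.
Total K = 85 + 50 + 104 = 239 DD.
Total duration = 239 / 3.6 = 66.389 ≈ 66.4 days.

66.4 days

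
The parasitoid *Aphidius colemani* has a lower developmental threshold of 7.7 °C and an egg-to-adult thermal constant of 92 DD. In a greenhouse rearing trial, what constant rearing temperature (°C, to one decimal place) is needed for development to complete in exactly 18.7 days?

12.6 °C

Required daily accumulation = 92 / 18.7 = 4.920 DD/day.
T = T_base + 4.920 = 7.7 + 4.920 = 12.620 ≈ 12.6 °C.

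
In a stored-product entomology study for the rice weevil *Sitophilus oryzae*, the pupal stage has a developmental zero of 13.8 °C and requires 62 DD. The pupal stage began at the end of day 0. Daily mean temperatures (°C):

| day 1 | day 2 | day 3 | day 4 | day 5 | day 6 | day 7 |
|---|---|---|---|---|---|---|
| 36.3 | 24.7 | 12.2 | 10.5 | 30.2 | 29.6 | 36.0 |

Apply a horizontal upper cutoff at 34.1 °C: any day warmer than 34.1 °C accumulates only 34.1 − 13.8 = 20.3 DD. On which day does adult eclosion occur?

Daily DD above 13.8 °C (capped at 20.3): 20.3, 10.9, 0.0, 0.0, 16.4, 15.8, 20.3.
Cumulative: 20.3, 31.2, 31.2, 31.2, 47.6, 63.4, 83.7.
The total first reaches 62 DD on day 6.

day 6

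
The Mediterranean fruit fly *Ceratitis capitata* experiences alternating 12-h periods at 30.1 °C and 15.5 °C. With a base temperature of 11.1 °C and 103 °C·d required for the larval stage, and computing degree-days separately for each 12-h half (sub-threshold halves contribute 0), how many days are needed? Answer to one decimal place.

8.8 days

Day half: max(0, 30.1 − 11.1) × 0.5 = 19.0 × 0.5 = 9.50 DD.
Night half: max(0, 15.5 − 11.1) × 0.5 = 4.4 × 0.5 = 2.20 DD.
Per 24 h: 11.70 DD/day.
Duration = 103 / 11.70 = 8.803 ≈ 8.8 days.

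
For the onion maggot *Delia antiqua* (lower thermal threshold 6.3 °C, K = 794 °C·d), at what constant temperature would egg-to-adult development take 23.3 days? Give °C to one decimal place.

40.4 °C

Required daily accumulation = 794 / 23.3 = 34.077 DD/day.
T = T_base + 34.077 = 6.3 + 34.077 = 40.377 ≈ 40.4 °C.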